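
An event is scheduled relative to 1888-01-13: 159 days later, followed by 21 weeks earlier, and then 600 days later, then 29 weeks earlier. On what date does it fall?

February 25, 1889

Adding 159 days from January 13, 1888:
January has 31 days, so 31 − 13 = 18 days remain after January 13, 1888; 159 − 18 = 141 left.
February 1888 has 29 days (1888 is a leap year): 141 − 29 = 112 left.
March 1888 has 31 days: 112 − 31 = 81 left.
April 1888 has 30 days: 81 − 30 = 51 left.
May 1888 has 31 days: 51 − 31 = 20 left.
20 days into June 1888 → June 20, 1888.
Counting back 21 weeks (= 147 days) from June 20, 1888:
Going back 20 days from June 20, 1888 reaches the end of the previous month; 147 − 20 = 127 left.
May 1888 has 31 days: 127 − 31 = 96 left.
April 1888 has 30 days: 96 − 30 = 66 left.
March 1888 has 31 days: 66 − 31 = 35 left.
February 1888 has 29 days (1888 is a leap year): 35 − 29 = 6 left.
January 1888 has 31 days; 31 − 6 = 25 → January 25, 1888.
Adding 600 days from January 25, 1888:
January has 31 days, so 31 − 25 = 6 days remain after January 25, 1888; 600 − 6 = 594 left.
February 1888 has 29 days (1888 is a leap year): 594 − 29 = 565 left.
March 1888 has 31 days: 565 − 31 = 534 left.
April 1888 has 30 days: 534 − 30 = 504 left.
May 1888 has 31 days: 504 − 31 = 473 left.
June 1888 has 30 days: 473 − 30 = 443 left.
July 1888 has 31 days: 443 − 31 = 412 left.
August 1888 has 31 days: 412 − 31 = 381 left.
September 1888 has 30 days: 381 − 30 = 351 left.
October 1888 has 31 days: 351 − 31 = 320 left.
November 1888 has 30 days: 320 − 30 = 290 left.
December 1888 has 31 days: 290 − 31 = 259 left.
January 1889 has 31 days: 259 − 31 = 228 left.
February 1889 has 28 days (1889 is not a leap year): 228 − 28 = 200 left.
March 1889 has 31 days: 200 − 31 = 169 left.
April 1889 has 30 days: 169 − 30 = 139 left.
May 1889 has 31 days: 139 − 31 = 108 left.
June 1889 has 30 days: 108 − 30 = 78 left.
July 1889 has 31 days: 78 − 31 = 47 left.
August 1889 has 31 days: 47 − 31 = 16 left.
16 days into September 1889 → September 16, 1889.
Going back 29 weeks (= 203 days) from September 16, 1889:
Going back 16 days from September 16, 1889 reaches the end of the previous month; 203 − 16 = 187 left.
August 1889 has 31 days: 187 − 31 = 156 left.
July 1889 has 31 days: 156 − 31 = 125 left.
June 1889 has 30 days: 125 − 30 = 95 left.
May 1889 has 31 days: 95 − 31 = 64 left.
April 1889 has 30 days: 64 − 30 = 34 left.
March 1889 has 31 days: 34 − 31 = 3 left.
February 1889 has 28 days; 28 − 3 = 25 → February 25, 1889.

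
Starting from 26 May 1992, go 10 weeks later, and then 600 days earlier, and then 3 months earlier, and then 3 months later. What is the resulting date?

Counting forward 10 weeks (= 70 days) from May 26, 1992:
May has 31 days, so 31 − 26 = 5 days remain after May 26, 1992; 70 − 5 = 65 left.
June 1992 has 30 days: 65 − 30 = 35 left.
July 1992 has 31 days: 35 − 31 = 4 left.
4 days into August 1992 → August 4, 1992.
Going back 600 days from August 4, 1992:
Going back 4 days from August 4, 1992 reaches the end of the previous month; 600 − 4 = 596 left.
July 1992 has 31 days: 596 − 31 = 565 left.
June 1992 has 30 days: 565 − 30 = 535 left.
May 1992 has 31 days: 535 − 31 = 504 left.
April 1992 has 30 days: 504 − 30 = 474 left.
March 1992 has 31 days: 474 − 31 = 443 left.
February 1992 has 29 days (1992 is a leap year): 443 − 29 = 414 left.
January 1992 has 31 days: 414 − 31 = 383 left.
December 1991 has 31 days: 383 − 31 = 352 left.
November 1991 has 30 days: 352 − 30 = 322 left.
October 1991 has 31 days: 322 − 31 = 291 left.
September 1991 has 30 days: 291 − 30 = 261 left.
August 1991 has 31 days: 261 − 31 = 230 left.
July 1991 has 31 days: 230 − 31 = 199 left.
June 1991 has 30 days: 199 − 30 = 169 left.
May 1991 has 31 days: 169 − 31 = 138 left.
April 1991 has 30 days: 138 − 30 = 108 left.
March 1991 has 31 days: 108 − 31 = 77 left.
February 1991 has 28 days (1991 is not a leap year): 77 − 28 = 49 left.
January 1991 has 31 days: 49 − 31 = 18 left.
December 1990 has 31 days; 31 − 18 = 13 → December 13, 1990.
Counting back 3 months from December 13, 1990:
month 12 − 3 = 9 → September 1990.
Day 13 is valid in September, giving September 13, 1990.
Adding 3 months from September 13, 1990:
month 9 + 3 = 12 → December 1990.
Day 13 is valid in December, giving December 13, 1990.

December 13, 1990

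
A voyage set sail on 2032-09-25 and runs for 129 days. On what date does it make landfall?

Adding 129 days from September 25, 2032.
September has 30 days, so 30 − 25 = 5 days remain after September 25, 2032; 129 − 5 = 124 left.
October 2032 has 31 days: 124 − 31 = 93 left.
November 2032 has 30 days: 93 − 30 = 63 left.
December 2032 has 31 days: 63 − 31 = 32 left.
January 2033 has 31 days: 32 − 31 = 1 left.
1 day into February 2033 → February 1, 2033.

February 1, 2033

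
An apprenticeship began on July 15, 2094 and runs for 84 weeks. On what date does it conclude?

February 23, 2096

Adding 84 weeks = 588 days from July 15, 2094.
July has 31 days, so 31 − 15 = 16 days remain after July 15, 2094; 588 − 16 = 572 left.
August 2094 has 31 days: 572 − 31 = 541 left.
September 2094 has 30 days: 541 − 30 = 511 left.
October 2094 has 31 days: 511 − 31 = 480 left.
November 2094 has 30 days: 480 − 30 = 450 left.
December 2094 has 31 days: 450 − 31 = 419 left.
January 2095 has 31 days: 419 − 31 = 388 left.
February 2095 has 28 days (2095 is not a leap year): 388 − 28 = 360 left.
March 2095 has 31 days: 360 − 31 = 329 left.
April 2095 has 30 days: 329 − 30 = 299 left.
May 2095 has 31 days: 299 − 31 = 268 left.
June 2095 has 30 days: 268 − 30 = 238 left.
July 2095 has 31 days: 238 − 31 = 207 left.
August 2095 has 31 days: 207 − 31 = 176 left.
September 2095 has 30 days: 176 − 30 = 146 left.
October 2095 has 31 days: 146 − 31 = 115 left.
November 2095 has 30 days: 115 − 30 = 85 left.
December 2095 has 31 days: 85 − 31 = 54 left.
January 2096 has 31 days: 54 − 31 = 23 left.
23 days into February 2096 → February 23, 2096.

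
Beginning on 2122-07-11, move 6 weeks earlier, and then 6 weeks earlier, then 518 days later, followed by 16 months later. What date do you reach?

Going back 6 weeks (= 42 days) from July 11, 2122:
Going back 11 days from July 11, 2122 reaches the end of the previous month; 42 − 11 = 31 left.
June 2122 has 30 days: 31 − 30 = 1 left.
May 2122 has 31 days; 31 − 1 = 30 → May 30, 2122.
Subtracting 6 weeks (= 42 days) from May 30, 2122:
Going back 30 days from May 30, 2122 reaches the end of the previous month; 42 − 30 = 12 left.
April 2122 has 30 days; 30 − 12 = 18 → April 18, 2122.
Counting forward 518 days from April 18, 2122:
April has 30 days, so 30 − 18 = 12 days remain after April 18, 2122; 518 − 12 = 506 left.
May 2122 has 31 days: 506 − 31 = 475 left.
June 2122 has 30 days: 475 − 30 = 445 left.
July 2122 has 31 days: 445 − 31 = 414 left.
August 2122 has 31 days: 414 − 31 = 383 left.
September 2122 has 30 days: 383 − 30 = 353 left.
October 2122 has 31 days: 353 − 31 = 322 left.
November 2122 has 30 days: 322 − 30 = 292 left.
December 2122 has 31 days: 292 − 31 = 261 left.
January 2123 has 31 days: 261 − 31 = 230 left.
February 2123 has 28 days (2123 is not a leap year): 230 − 28 = 202 left.
March 2123 has 31 days: 202 − 31 = 171 left.
April 2123 has 30 days: 171 − 30 = 141 left.
May 2123 has 31 days: 141 − 31 = 110 left.
June 2123 has 30 days: 110 − 30 = 80 left.
July 2123 has 31 days: 80 − 31 = 49 left.
August 2123 has 31 days: 49 − 31 = 18 left.
18 days into September 2123 → September 18, 2123.
Counting forward 16 months from September 18, 2123:
month 9 + 16 = 25, which is month 1 of year 2125 → January 2125.
Day 18 is valid in January, giving January 18, 2125.

January 18, 2125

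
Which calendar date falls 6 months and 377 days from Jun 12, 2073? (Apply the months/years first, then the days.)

December 24, 2074

Counting forward 6 months and 377 days from June 12, 2073: first the month/year part, then the days.
month 6 + 6 = 12 → December 2073.
Day 12 is valid in December, giving December 12, 2073.
Now add 377 days from December 12, 2073.
December has 31 days, so 31 − 12 = 19 days remain after December 12, 2073; 377 − 19 = 358 left.
January 2074 has 31 days: 358 − 31 = 327 left.
February 2074 has 28 days (2074 is not a leap year): 327 − 28 = 299 left.
March 2074 has 31 days: 299 − 31 = 268 left.
April 2074 has 30 days: 268 − 30 = 238 left.
May 2074 has 31 days: 238 − 31 = 207 left.
June 2074 has 30 days: 207 − 30 = 177 left.
July 2074 has 31 days: 177 − 31 = 146 left.
August 2074 has 31 days: 146 − 31 = 115 left.
September 2074 has 30 days: 115 − 30 = 85 left.
October 2074 has 31 days: 85 − 31 = 54 left.
November 2074 has 30 days: 54 − 30 = 24 left.
24 days into December 2074 → December 24, 2074.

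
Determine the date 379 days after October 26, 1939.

Adding 379 days from October 26, 1939.
October has 31 days, so 31 − 26 = 5 days remain after October 26, 1939; 379 − 5 = 374 left.
November 1939 has 30 days: 374 − 30 = 344 left.
December 1939 has 31 days: 344 − 31 = 313 left.
January 1940 has 31 days: 313 − 31 = 282 left.
February 1940 has 29 days (1940 is a leap year): 282 − 29 = 253 left.
March 1940 has 31 days: 253 − 31 = 222 left.
April 1940 has 30 days: 222 − 30 = 192 left.
May 1940 has 31 days: 192 − 31 = 161 left.
June 1940 has 30 days: 161 − 30 = 131 left.
July 1940 has 31 days: 131 − 31 = 100 left.
August 1940 has 31 days: 100 − 31 = 69 left.
September 1940 has 30 days: 69 − 30 = 39 left.
October 1940 has 31 days: 39 − 31 = 8 left.
8 days into November 1940 → November 8, 1940.

November 8, 1940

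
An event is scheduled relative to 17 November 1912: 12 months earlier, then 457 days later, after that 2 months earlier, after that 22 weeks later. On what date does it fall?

Counting back 12 months from November 17, 1912:
month 11 − 12 = -1, which is month 11 of year 1911 → November 1911.
Day 17 is valid in November, giving November 17, 1911.
Adding 457 days from November 17, 1911:
November has 30 days, so 30 − 17 = 13 days remain after November 17, 1911; 457 − 13 = 444 left.
December 1911 has 31 days: 444 − 31 = 413 left.
January 1912 has 31 days: 413 − 31 = 382 left.
February 1912 has 29 days (1912 is a leap year): 382 − 29 = 353 left.
March 1912 has 31 days: 353 − 31 = 322 left.
April 1912 has 30 days: 322 − 30 = 292 left.
May 1912 has 31 days: 292 − 31 = 261 left.
June 1912 has 30 days: 261 − 30 = 231 left.
July 1912 has 31 days: 231 − 31 = 200 left.
August 1912 has 31 days: 200 − 31 = 169 left.
September 1912 has 30 days: 169 − 30 = 139 left.
October 1912 has 31 days: 139 − 31 = 108 left.
November 1912 has 30 days: 108 − 30 = 78 left.
December 1912 has 31 days: 78 − 31 = 47 left.
January 1913 has 31 days: 47 − 31 = 16 left.
16 days into February 1913 → February 16, 1913.
Subtracting 2 months from February 16, 1913:
month 2 − 2 = 0, which is month 12 of year 1912 → December 1912.
Day 16 is valid in December, giving December 16, 1912.
Counting forward 22 weeks (= 154 days) from December 16, 1912:
December has 31 days, so 31 − 16 = 15 days remain after December 16, 1912; 154 − 15 = 139 left.
January 1913 has 31 days: 139 − 31 = 108 left.
February 1913 has 28 days (1913 is not a leap year): 108 − 28 = 80 left.
March 1913 has 31 days: 80 − 31 = 49 left.
April 1913 has 30 days: 49 − 30 = 19 left.
19 days into May 1913 → May 19, 1913.

May 19, 1913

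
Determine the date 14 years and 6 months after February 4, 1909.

Adding 14 years and 6 months from February 4, 1909.
+14 years → 1923; month 2 + 6 = 8 → August 1923.
Day 4 is valid in August, giving August 4, 1923.

August 4, 1923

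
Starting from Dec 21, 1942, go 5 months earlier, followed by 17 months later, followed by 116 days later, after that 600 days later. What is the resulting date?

December 6, 1945

Counting back 5 months from December 21, 1942:
month 12 − 5 = 7 → July 1942.
Day 21 is valid in July, giving July 21, 1942.
Counting forward 17 months from July 21, 1942:
month 7 + 17 = 24, which is month 12 of year 1943 → December 1943.
Day 21 is valid in December, giving December 21, 1943.
Counting forward 116 days from December 21, 1943:
December has 31 days, so 31 − 21 = 10 days remain after December 21, 1943; 116 − 10 = 106 left.
January 1944 has 31 days: 106 − 31 = 75 left.
February 1944 has 29 days (1944 is a leap year): 75 − 29 = 46 left.
March 1944 has 31 days: 46 − 31 = 15 left.
15 days into April 1944 → April 15, 1944.
Advancing 600 days from April 15, 1944:
April has 30 days, so 30 − 15 = 15 days remain after April 15, 1944; 600 − 15 = 585 left.
May 1944 has 31 days: 585 − 31 = 554 left.
June 1944 has 30 days: 554 − 30 = 524 left.
July 1944 has 31 days: 524 − 31 = 493 left.
August 1944 has 31 days: 493 − 31 = 462 left.
September 1944 has 30 days: 462 − 30 = 432 left.
October 1944 has 31 days: 432 − 31 = 401 left.
November 1944 has 30 days: 401 − 30 = 371 left.
December 1944 has 31 days: 371 − 31 = 340 left.
January 1945 has 31 days: 340 − 31 = 309 left.
February 1945 has 28 days (1945 is not a leap year): 309 − 28 = 281 left.
March 1945 has 31 days: 281 − 31 = 250 left.
April 1945 has 30 days: 250 − 30 = 220 left.
May 1945 has 31 days: 220 − 31 = 189 left.
June 1945 has 30 days: 189 − 30 = 159 left.
July 1945 has 31 days: 159 − 31 = 128 left.
August 1945 has 31 days: 128 − 31 = 97 left.
September 1945 has 30 days: 97 − 30 = 67 left.
October 1945 has 31 days: 67 − 31 = 36 left.
November 1945 has 30 days: 36 − 30 = 6 left.
6 days into December 1945 → December 6, 1945.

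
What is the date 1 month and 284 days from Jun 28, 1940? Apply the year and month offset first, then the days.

May 8, 1941

Counting forward 1 month and 284 days from June 28, 1940: first the month/year part, then the days.
month 6 + 1 = 7 → July 1940.
Day 28 is valid in July, giving July 28, 1940.
Now add 284 days from July 28, 1940.
July has 31 days, so 31 − 28 = 3 days remain after July 28, 1940; 284 − 3 = 281 left.
August 1940 has 31 days: 281 − 31 = 250 left.
September 1940 has 30 days: 250 − 30 = 220 left.
October 1940 has 31 days: 220 − 31 = 189 left.
November 1940 has 30 days: 189 − 30 = 159 left.
December 1940 has 31 days: 159 − 31 = 128 left.
January 1941 has 31 days: 128 − 31 = 97 left.
February 1941 has 28 days (1941 is not a leap year): 97 − 28 = 69 left.
March 1941 has 31 days: 69 − 31 = 38 left.
April 1941 has 30 days: 38 − 30 = 8 left.
8 days into May 1941 → May 8, 1941.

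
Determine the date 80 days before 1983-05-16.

February 25, 1983

Subtracting 80 days from May 16, 1983.
Going back 16 days from May 16, 1983 reaches the end of the previous month; 80 − 16 = 64 left.
April 1983 has 30 days: 64 − 30 = 34 left.
March 1983 has 31 days: 34 − 31 = 3 left.
February 1983 has 28 days; 28 − 3 = 25 → February 25, 1983.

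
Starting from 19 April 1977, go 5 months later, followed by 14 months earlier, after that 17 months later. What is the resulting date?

Counting forward 5 months from April 19, 1977:
month 4 + 5 = 9 → September 1977.
Day 19 is valid in September, giving September 19, 1977.
Going back 14 months from September 19, 1977:
month 9 − 14 = -5, which is month 7 of year 1976 → July 1976.
Day 19 is valid in July, giving July 19, 1976.
Adding 17 months from July 19, 1976:
month 7 + 17 = 24, which is month 12 of year 1977 → December 1977.
Day 19 is valid in December, giving December 19, 1977.

December 19, 1977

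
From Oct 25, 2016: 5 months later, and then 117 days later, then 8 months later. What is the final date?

March 20, 2018

Adding 5 months from October 25, 2016:
month 10 + 5 = 15, which is month 3 of year 2017 → March 2017.
Day 25 is valid in March, giving March 25, 2017.
Counting forward 117 days from March 25, 2017:
March has 31 days, so 31 − 25 = 6 days remain after March 25, 2017; 117 − 6 = 111 left.
April 2017 has 30 days: 111 − 30 = 81 left.
May 2017 has 31 days: 81 − 31 = 50 left.
June 2017 has 30 days: 50 − 30 = 20 left.
20 days into July 2017 → July 20, 2017.
Adding 8 months from July 20, 2017:
month 7 + 8 = 15, which is month 3 of year 2018 → March 2018.
Day 20 is valid in March, giving March 20, 2018.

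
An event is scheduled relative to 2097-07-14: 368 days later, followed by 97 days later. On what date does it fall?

Adding 368 days from July 14, 2097:
July has 31 days, so 31 − 14 = 17 days remain after July 14, 2097; 368 − 17 = 351 left.
August 2097 has 31 days: 351 − 31 = 320 left.
September 2097 has 30 days: 320 − 30 = 290 left.
October 2097 has 31 days: 290 − 31 = 259 left.
November 2097 has 30 days: 259 − 30 = 229 left.
December 2097 has 31 days: 229 − 31 = 198 left.
January 2098 has 31 days: 198 − 31 = 167 left.
February 2098 has 28 days (2098 is not a leap year): 167 − 28 = 139 left.
March 2098 has 31 days: 139 − 31 = 108 left.
April 2098 has 30 days: 108 − 30 = 78 left.
May 2098 has 31 days: 78 − 31 = 47 left.
June 2098 has 30 days: 47 − 30 = 17 left.
17 days into July 2098 → July 17, 2098.
Adding 97 days from July 17, 2098:
July has 31 days, so 31 − 17 = 14 days remain after July 17, 2098; 97 − 14 = 83 left.
August 2098 has 31 days: 83 − 31 = 52 left.
September 2098 has 30 days: 52 − 30 = 22 left.
22 days into October 2098 → October 22, 2098.

October 22, 2098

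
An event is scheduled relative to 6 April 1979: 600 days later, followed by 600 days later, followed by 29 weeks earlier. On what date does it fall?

December 28, 1981

Advancing 600 days from April 6, 1979:
April has 30 days, so 30 − 6 = 24 days remain after April 6, 1979; 600 − 24 = 576 left.
May 1979 has 31 days: 576 − 31 = 545 left.
June 1979 has 30 days: 545 − 30 = 515 left.
July 1979 has 31 days: 515 − 31 = 484 left.
August 1979 has 31 days: 484 − 31 = 453 left.
September 1979 has 30 days: 453 − 30 = 423 left.
October 1979 has 31 days: 423 − 31 = 392 left.
November 1979 has 30 days: 392 − 30 = 362 left.
December 1979 has 31 days: 362 − 31 = 331 left.
January 1980 has 31 days: 331 − 31 = 300 left.
February 1980 has 29 days (1980 is a leap year): 300 − 29 = 271 left.
March 1980 has 31 days: 271 − 31 = 240 left.
April 1980 has 30 days: 240 − 30 = 210 left.
May 1980 has 31 days: 210 − 31 = 179 left.
June 1980 has 30 days: 179 − 30 = 149 left.
July 1980 has 31 days: 149 − 31 = 118 left.
August 1980 has 31 days: 118 − 31 = 87 left.
September 1980 has 30 days: 87 − 30 = 57 left.
October 1980 has 31 days: 57 − 31 = 26 left.
26 days into November 1980 → November 26, 1980.
Advancing 600 days from November 26, 1980:
November has 30 days, so 30 − 26 = 4 days remain after November 26, 1980; 600 − 4 = 596 left.
December 1980 has 31 days: 596 − 31 = 565 left.
January 1981 has 31 days: 565 − 31 = 534 left.
February 1981 has 28 days (1981 is not a leap year): 534 − 28 = 506 left.
March 1981 has 31 days: 506 − 31 = 475 left.
April 1981 has 30 days: 475 − 30 = 445 left.
May 1981 has 31 days: 445 − 31 = 414 left.
June 1981 has 30 days: 414 − 30 = 384 left.
July 1981 has 31 days: 384 − 31 = 353 left.
August 1981 has 31 days: 353 − 31 = 322 left.
September 1981 has 30 days: 322 − 30 = 292 left.
October 1981 has 31 days: 292 − 31 = 261 left.
November 1981 has 30 days: 261 − 30 = 231 left.
December 1981 has 31 days: 231 − 31 = 200 left.
January 1982 has 31 days: 200 − 31 = 169 left.
February 1982 has 28 days (1982 is not a leap year): 169 − 28 = 141 left.
March 1982 has 31 days: 141 − 31 = 110 left.
April 1982 has 30 days: 110 − 30 = 80 left.
May 1982 has 31 days: 80 − 31 = 49 left.
June 1982 has 30 days: 49 − 30 = 19 left.
19 days into July 1982 → July 19, 1982.
Counting back 29 weeks (= 203 days) from July 19, 1982:
Going back 19 days from July 19, 1982 reaches the end of the previous month; 203 − 19 = 184 left.
June 1982 has 30 days: 184 − 30 = 154 left.
May 1982 has 31 days: 154 − 31 = 123 left.
April 1982 has 30 days: 123 − 30 = 93 left.
March 1982 has 31 days: 93 − 31 = 62 left.
February 1982 has 28 days (1982 is not a leap year): 62 − 28 = 34 left.
January 1982 has 31 days: 34 − 31 = 3 left.
December 1981 has 31 days; 31 − 3 = 28 → December 28, 1981.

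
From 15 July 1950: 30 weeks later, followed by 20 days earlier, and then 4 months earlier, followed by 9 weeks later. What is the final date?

Advancing 30 weeks (= 210 days) from July 15, 1950:
July has 31 days, so 31 − 15 = 16 days remain after July 15, 1950; 210 − 16 = 194 left.
August 1950 has 31 days: 194 − 31 = 163 left.
September 1950 has 30 days: 163 − 30 = 133 left.
October 1950 has 31 days: 133 − 31 = 102 left.
November 1950 has 30 days: 102 − 30 = 72 left.
December 1950 has 31 days: 72 − 31 = 41 left.
January 1951 has 31 days: 41 − 31 = 10 left.
10 days into February 1951 → February 10, 1951.
Subtracting 20 days from February 10, 1951:
Going back 10 days from February 10, 1951 reaches the end of the previous month; 20 − 10 = 10 left.
January 1951 has 31 days; 31 − 10 = 21 → January 21, 1951.
Subtracting 4 months from January 21, 1951:
month 1 − 4 = -3, which is month 9 of year 1950 → September 1950.
Day 21 is valid in September, giving September 21, 1950.
Adding 9 weeks (= 63 days) from September 21, 1950:
September has 30 days, so 30 − 21 = 9 days remain after September 21, 1950; 63 − 9 = 54 left.
October 1950 has 31 days: 54 − 31 = 23 left.
23 days into November 1950 → November 23, 1950.

November 23, 1950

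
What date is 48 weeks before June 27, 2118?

July 26, 2117

Subtracting 48 weeks = 336 days from June 27, 2118.
Going back 27 days from June 27, 2118 reaches the end of the previous month; 336 − 27 = 309 left.
May 2118 has 31 days: 309 − 31 = 278 left.
April 2118 has 30 days: 278 − 30 = 248 left.
March 2118 has 31 days: 248 − 31 = 217 left.
February 2118 has 28 days (2118 is not a leap year): 217 − 28 = 189 left.
January 2118 has 31 days: 189 − 31 = 158 left.
December 2117 has 31 days: 158 − 31 = 127 left.
November 2117 has 30 days: 127 − 30 = 97 left.
October 2117 has 31 days: 97 − 31 = 66 left.
September 2117 has 30 days: 66 − 30 = 36 left.
August 2117 has 31 days: 36 − 31 = 5 left.
July 2117 has 31 days; 31 − 5 = 26 → July 26, 2117.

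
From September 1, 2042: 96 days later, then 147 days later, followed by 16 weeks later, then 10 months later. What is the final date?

Counting forward 96 days from September 1, 2042:
September has 30 days, so 30 − 1 = 29 days remain after September 1, 2042; 96 − 29 = 67 left.
October 2042 has 31 days: 67 − 31 = 36 left.
November 2042 has 30 days: 36 − 30 = 6 left.
6 days into December 2042 → December 6, 2042.
Adding 147 days from December 6, 2042:
December has 31 days, so 31 − 6 = 25 days remain after December 6, 2042; 147 − 25 = 122 left.
January 2043 has 31 days: 122 − 31 = 91 left.
February 2043 has 28 days (2043 is not a leap year): 91 − 28 = 63 left.
March 2043 has 31 days: 63 − 31 = 32 left.
April 2043 has 30 days: 32 − 30 = 2 left.
2 days into May 2043 → May 2, 2043.
Counting forward 16 weeks (= 112 days) from May 2, 2043:
May has 31 days, so 31 − 2 = 29 days remain after May 2, 2043; 112 − 29 = 83 left.
June 2043 has 30 days: 83 − 30 = 53 left.
July 2043 has 31 days: 53 − 31 = 22 left.
22 days into August 2043 → August 22, 2043.
Adding 10 months from August 22, 2043:
month 8 + 10 = 18, which is month 6 of year 2044 → June 2044.
Day 22 is valid in June, giving June 22, 2044.

June 22, 2044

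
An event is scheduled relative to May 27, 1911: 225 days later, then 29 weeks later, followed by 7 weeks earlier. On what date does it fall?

Adding 225 days from May 27, 1911:
May has 31 days, so 31 − 27 = 4 days remain after May 27, 1911; 225 − 4 = 221 left.
June 1911 has 30 days: 221 − 30 = 191 left.
July 1911 has 31 days: 191 − 31 = 160 left.
August 1911 has 31 days: 160 − 31 = 129 left.
September 1911 has 30 days: 129 − 30 = 99 left.
October 1911 has 31 days: 99 − 31 = 68 left.
November 1911 has 30 days: 68 − 30 = 38 left.
December 1911 has 31 days: 38 − 31 = 7 left.
7 days into January 1912 → January 7, 1912.
Advancing 29 weeks (= 203 days) from January 7, 1912:
January has 31 days, so 31 − 7 = 24 days remain after January 7, 1912; 203 − 24 = 179 left.
February 1912 has 29 days (1912 is a leap year): 179 − 29 = 150 left.
March 1912 has 31 days: 150 − 31 = 119 left.
April 1912 has 30 days: 119 − 30 = 89 left.
May 1912 has 31 days: 89 − 31 = 58 left.
June 1912 has 30 days: 58 − 30 = 28 left.
28 days into July 1912 → July 28, 1912.
Counting back 7 weeks (= 49 days) from July 28, 1912:
Going back 28 days from July 28, 1912 reaches the end of the previous month; 49 − 28 = 21 left.
June 1912 has 30 days; 30 − 21 = 9 → June 9, 1912.

June 9, 1912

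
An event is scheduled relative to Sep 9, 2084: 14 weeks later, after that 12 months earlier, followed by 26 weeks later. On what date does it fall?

June 15, 2084

Counting forward 14 weeks (= 98 days) from September 9, 2084:
September has 30 days, so 30 − 9 = 21 days remain after September 9, 2084; 98 − 21 = 77 left.
October 2084 has 31 days: 77 − 31 = 46 left.
November 2084 has 30 days: 46 − 30 = 16 left.
16 days into December 2084 → December 16, 2084.
Counting back 12 months from December 16, 2084:
month 12 − 12 = 0, which is month 12 of year 2083 → December 2083.
Day 16 is valid in December, giving December 16, 2083.
Advancing 26 weeks (= 182 days) from December 16, 2083:
December has 31 days, so 31 − 16 = 15 days remain after December 16, 2083; 182 − 15 = 167 left.
January 2084 has 31 days: 167 − 31 = 136 left.
February 2084 has 29 days (2084 is a leap year): 136 − 29 = 107 left.
March 2084 has 31 days: 107 − 31 = 76 left.
April 2084 has 30 days: 76 − 30 = 46 left.
May 2084 has 31 days: 46 − 31 = 15 left.
15 days into June 2084 → June 15, 2084.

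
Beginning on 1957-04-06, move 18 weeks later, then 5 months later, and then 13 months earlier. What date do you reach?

December 10, 1956

Advancing 18 weeks (= 126 days) from April 6, 1957:
April has 30 days, so 30 − 6 = 24 days remain after April 6, 1957; 126 − 24 = 102 left.
May 1957 has 31 days: 102 − 31 = 71 left.
June 1957 has 30 days: 71 − 30 = 41 left.
July 1957 has 31 days: 41 − 31 = 10 left.
10 days into August 1957 → August 10, 1957.
Adding 5 months from August 10, 1957:
month 8 + 5 = 13, which is month 1 of year 1958 → January 1958.
Day 10 is valid in January, giving January 10, 1958.
Counting back 13 months from January 10, 1958:
month 1 − 13 = -12, which is month 12 of year 1956 → December 1956.
Day 10 is valid in December, giving December 10, 1956.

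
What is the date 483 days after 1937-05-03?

Adding 483 days from May 3, 1937.
May has 31 days, so 31 − 3 = 28 days remain after May 3, 1937; 483 − 28 = 455 left.
June 1937 has 30 days: 455 − 30 = 425 left.
July 1937 has 31 days: 425 − 31 = 394 left.
August 1937 has 31 days: 394 − 31 = 363 left.
September 1937 has 30 days: 363 − 30 = 333 left.
October 1937 has 31 days: 333 − 31 = 302 left.
November 1937 has 30 days: 302 − 30 = 272 left.
December 1937 has 31 days: 272 − 31 = 241 left.
January 1938 has 31 days: 241 − 31 = 210 left.
February 1938 has 28 days (1938 is not a leap year): 210 − 28 = 182 left.
March 1938 has 31 days: 182 − 31 = 151 left.
April 1938 has 30 days: 151 − 30 = 121 left.
May 1938 has 31 days: 121 − 31 = 90 left.
June 1938 has 30 days: 90 − 30 = 60 left.
July 1938 has 31 days: 60 − 31 = 29 left.
29 days into August 1938 → August 29, 1938.

August 29, 1938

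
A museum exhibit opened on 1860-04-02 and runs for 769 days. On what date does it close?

Advancing 769 days from April 2, 1860.
April has 30 days, so 30 − 2 = 28 days remain after April 2, 1860; 769 − 28 = 741 left.
May 1860 has 31 days: 741 − 31 = 710 left.
June 1860 has 30 days: 710 − 30 = 680 left.
July 1860 has 31 days: 680 − 31 = 649 left.
August 1860 has 31 days: 649 − 31 = 618 left.
September 1860 has 30 days: 618 − 30 = 588 left.
October 1860 has 31 days: 588 − 31 = 557 left.
November 1860 has 30 days: 557 − 30 = 527 left.
December 1860 has 31 days: 527 − 31 = 496 left.
January 1861 has 31 days: 496 − 31 = 465 left.
February 1861 has 28 days (1861 is not a leap year): 465 − 28 = 437 left.
March 1861 has 31 days: 437 − 31 = 406 left.
April 1861 has 30 days: 406 − 30 = 376 left.
May 1861 has 31 days: 376 − 31 = 345 left.
June 1861 has 30 days: 345 − 30 = 315 left.
July 1861 has 31 days: 315 − 31 = 284 left.
August 1861 has 31 days: 284 − 31 = 253 left.
September 1861 has 30 days: 253 − 30 = 223 left.
October 1861 has 31 days: 223 − 31 = 192 left.
November 1861 has 30 days: 192 − 30 = 162 left.
December 1861 has 31 days: 162 − 31 = 131 left.
January 1862 has 31 days: 131 − 31 = 100 left.
February 1862 has 28 days (1862 is not a leap year): 100 − 28 = 72 left.
March 1862 has 31 days: 72 − 31 = 41 left.
April 1862 has 30 days: 41 − 30 = 11 left.
11 days into May 1862 → May 11, 1862.

May 11, 1862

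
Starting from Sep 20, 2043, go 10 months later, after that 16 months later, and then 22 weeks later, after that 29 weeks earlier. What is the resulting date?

Adding 10 months from September 20, 2043:
month 9 + 10 = 19, which is month 7 of year 2044 → July 2044.
Day 20 is valid in July, giving July 20, 2044.
Adding 16 months from July 20, 2044:
month 7 + 16 = 23, which is month 11 of year 2045 → November 2045.
Day 20 is valid in November, giving November 20, 2045.
Advancing 22 weeks (= 154 days) from November 20, 2045:
November has 30 days, so 30 − 20 = 10 days remain after November 20, 2045; 154 − 10 = 144 left.
December 2045 has 31 days: 144 − 31 = 113 left.
January 2046 has 31 days: 113 − 31 = 82 left.
February 2046 has 28 days (2046 is not a leap year): 82 − 28 = 54 left.
March 2046 has 31 days: 54 − 31 = 23 left.
23 days into April 2046 → April 23, 2046.
Going back 29 weeks (= 203 days) from April 23, 2046:
Going back 23 days from April 23, 2046 reaches the end of the previous month; 203 − 23 = 180 left.
March 2046 has 31 days: 180 − 31 = 149 left.
February 2046 has 28 days (2046 is not a leap year): 149 − 28 = 121 left.
January 2046 has 31 days: 121 − 31 = 90 left.
December 2045 has 31 days: 90 − 31 = 59 left.
November 2045 has 30 days: 59 − 30 = 29 left.
October 2045 has 31 days; 31 − 29 = 2 → October 2, 2045.

October 2, 2045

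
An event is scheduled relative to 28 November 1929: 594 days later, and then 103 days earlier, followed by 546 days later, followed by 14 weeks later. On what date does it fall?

Advancing 594 days from November 28, 1929:
November has 30 days, so 30 − 28 = 2 days remain after November 28, 1929; 594 − 2 = 592 left.
December 1929 has 31 days: 592 − 31 = 561 left.
January 1930 has 31 days: 561 − 31 = 530 left.
February 1930 has 28 days (1930 is not a leap year): 530 − 28 = 502 left.
March 1930 has 31 days: 502 − 31 = 471 left.
April 1930 has 30 days: 471 − 30 = 441 left.
May 1930 has 31 days: 441 − 31 = 410 left.
June 1930 has 30 days: 410 − 30 = 380 left.
July 1930 has 31 days: 380 − 31 = 349 left.
August 1930 has 31 days: 349 − 31 = 318 left.
September 1930 has 30 days: 318 − 30 = 288 left.
October 1930 has 31 days: 288 − 31 = 257 left.
November 1930 has 30 days: 257 − 30 = 227 left.
December 1930 has 31 days: 227 − 31 = 196 left.
January 1931 has 31 days: 196 − 31 = 165 left.
February 1931 has 28 days (1931 is not a leap year): 165 − 28 = 137 left.
March 1931 has 31 days: 137 − 31 = 106 left.
April 1931 has 30 days: 106 − 30 = 76 left.
May 1931 has 31 days: 76 − 31 = 45 left.
June 1931 has 30 days: 45 − 30 = 15 left.
15 days into July 1931 → July 15, 1931.
Going back 103 days from July 15, 1931:
Going back 15 days from July 15, 1931 reaches the end of the previous month; 103 − 15 = 88 left.
June 1931 has 30 days: 88 − 30 = 58 left.
May 1931 has 31 days: 58 − 31 = 27 left.
April 1931 has 30 days; 30 − 27 = 3 → April 3, 1931.
Counting forward 546 days from April 3, 1931:
April has 30 days, so 30 − 3 = 27 days remain after April 3, 1931; 546 − 27 = 519 left.
May 1931 has 31 days: 519 − 31 = 488 left.
June 1931 has 30 days: 488 − 30 = 458 left.
July 1931 has 31 days: 458 − 31 = 427 left.
August 1931 has 31 days: 427 − 31 = 396 left.
September 1931 has 30 days: 396 − 30 = 366 left.
October 1931 has 31 days: 366 − 31 = 335 left.
November 1931 has 30 days: 335 − 30 = 305 left.
December 1931 has 31 days: 305 − 31 = 274 left.
January 1932 has 31 days: 274 − 31 = 243 left.
February 1932 has 29 days (1932 is a leap year): 243 − 29 = 214 left.
March 1932 has 31 days: 214 − 31 = 183 left.
April 1932 has 30 days: 183 − 30 = 153 left.
May 1932 has 31 days: 153 − 31 = 122 left.
June 1932 has 30 days: 122 − 30 = 92 left.
July 1932 has 31 days: 92 − 31 = 61 left.
August 1932 has 31 days: 61 − 31 = 30 left.
30 days into September 1932 → September 30, 1932.
Advancing 14 weeks (= 98 days) from September 30, 1932:
September has 30 days, so 30 − 30 = 0 days remain after September 30, 1932; 98 − 0 = 98 left.
October 1932 has 31 days: 98 − 31 = 67 left.
November 1932 has 30 days: 67 − 30 = 37 left.
December 1932 has 31 days: 37 − 31 = 6 left.
6 days into January 1933 → January 6, 1933.

January 6, 1933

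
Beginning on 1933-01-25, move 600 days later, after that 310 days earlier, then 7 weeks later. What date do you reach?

December 30, 1933

Adding 600 days from January 25, 1933:
January has 31 days, so 31 − 25 = 6 days remain after January 25, 1933; 600 − 6 = 594 left.
February 1933 has 28 days (1933 is not a leap year): 594 − 28 = 566 left.
March 1933 has 31 days: 566 − 31 = 535 left.
April 1933 has 30 days: 535 − 30 = 505 left.
May 1933 has 31 days: 505 − 31 = 474 left.
June 1933 has 30 days: 474 − 30 = 444 left.
July 1933 has 31 days: 444 − 31 = 413 left.
August 1933 has 31 days: 413 − 31 = 382 left.
September 1933 has 30 days: 382 − 30 = 352 left.
October 1933 has 31 days: 352 − 31 = 321 left.
November 1933 has 30 days: 321 − 30 = 291 left.
December 1933 has 31 days: 291 − 31 = 260 left.
January 1934 has 31 days: 260 − 31 = 229 left.
February 1934 has 28 days (1934 is not a leap year): 229 − 28 = 201 left.
March 1934 has 31 days: 201 − 31 = 170 left.
April 1934 has 30 days: 170 − 30 = 140 left.
May 1934 has 31 days: 140 − 31 = 109 left.
June 1934 has 30 days: 109 − 30 = 79 left.
July 1934 has 31 days: 79 − 31 = 48 left.
August 1934 has 31 days: 48 − 31 = 17 left.
17 days into September 1934 → September 17, 1934.
Subtracting 310 days from September 17, 1934:
Going back 17 days from September 17, 1934 reaches the end of the previous month; 310 − 17 = 293 left.
August 1934 has 31 days: 293 − 31 = 262 left.
July 1934 has 31 days: 262 − 31 = 231 left.
June 1934 has 30 days: 231 − 30 = 201 left.
May 1934 has 31 days: 201 − 31 = 170 left.
April 1934 has 30 days: 170 − 30 = 140 left.
March 1934 has 31 days: 140 − 31 = 109 left.
February 1934 has 28 days (1934 is not a leap year): 109 − 28 = 81 left.
January 1934 has 31 days: 81 − 31 = 50 left.
December 1933 has 31 days: 50 − 31 = 19 left.
November 1933 has 30 days; 30 − 19 = 11 → November 11, 1933.
Adding 7 weeks (= 49 days) from November 11, 1933:
November has 30 days, so 30 − 11 = 19 days remain after November 11, 1933; 49 − 19 = 30 left.
30 days into December 1933 → December 30, 1933.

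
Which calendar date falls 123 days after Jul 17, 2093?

November 17, 2093

Advancing 123 days from July 17, 2093.
July has 31 days, so 31 − 17 = 14 days remain after July 17, 2093; 123 − 14 = 109 left.
August 2093 has 31 days: 109 − 31 = 78 left.
September 2093 has 30 days: 78 − 30 = 48 left.
October 2093 has 31 days: 48 − 31 = 17 left.
17 days into November 2093 → November 17, 2093.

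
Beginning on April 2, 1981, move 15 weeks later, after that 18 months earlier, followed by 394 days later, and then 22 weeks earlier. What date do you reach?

Adding 15 weeks (= 105 days) from April 2, 1981:
April has 30 days, so 30 − 2 = 28 days remain after April 2, 1981; 105 − 28 = 77 left.
May 1981 has 31 days: 77 − 31 = 46 left.
June 1981 has 30 days: 46 − 30 = 16 left.
16 days into July 1981 → July 16, 1981.
Counting back 18 months from July 16, 1981:
month 7 − 18 = -11, which is month 1 of year 1980 → January 1980.
Day 16 is valid in January, giving January 16, 1980.
Advancing 394 days from January 16, 1980:
January has 31 days, so 31 − 16 = 15 days remain after January 16, 1980; 394 − 15 = 379 left.
February 1980 has 29 days (1980 is a leap year): 379 − 29 = 350 left.
March 1980 has 31 days: 350 − 31 = 319 left.
April 1980 has 30 days: 319 − 30 = 289 left.
May 1980 has 31 days: 289 − 31 = 258 left.
June 1980 has 30 days: 258 − 30 = 228 left.
July 1980 has 31 days: 228 − 31 = 197 left.
August 1980 has 31 days: 197 − 31 = 166 left.
September 1980 has 30 days: 166 − 30 = 136 left.
October 1980 has 31 days: 136 − 31 = 105 left.
November 1980 has 30 days: 105 − 30 = 75 left.
December 1980 has 31 days: 75 − 31 = 44 left.
January 1981 has 31 days: 44 − 31 = 13 left.
13 days into February 1981 → February 13, 1981.
Subtracting 22 weeks (= 154 days) from February 13, 1981:
Going back 13 days from February 13, 1981 reaches the end of the previous month; 154 − 13 = 141 left.
January 1981 has 31 days: 141 − 31 = 110 left.
December 1980 has 31 days: 110 − 31 = 79 left.
November 1980 has 30 days: 79 − 30 = 49 left.
October 1980 has 31 days: 49 − 31 = 18 left.
September 1980 has 30 days; 30 − 18 = 12 → September 12, 1980.

September 12, 1980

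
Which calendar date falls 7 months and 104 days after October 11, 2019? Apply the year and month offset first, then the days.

August 23, 2020

Advancing 7 months and 104 days from October 11, 2019: first the month/year part, then the days.
month 10 + 7 = 17, which is month 5 of year 2020 → May 2020.
Day 11 is valid in May, giving May 11, 2020.
Now add 104 days from May 11, 2020.
May has 31 days, so 31 − 11 = 20 days remain after May 11, 2020; 104 − 20 = 84 left.
June 2020 has 30 days: 84 − 30 = 54 left.
July 2020 has 31 days: 54 − 31 = 23 left.
23 days into August 2020 → August 23, 2020.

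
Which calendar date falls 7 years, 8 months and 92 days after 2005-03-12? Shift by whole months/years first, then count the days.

Adding 7 years, 8 months and 92 days from March 12, 2005: first the month/year part, then the days.
+7 years → 2012; month 3 + 8 = 11 → November 2012.
Day 12 is valid in November, giving November 12, 2012.
Now add 92 days from November 12, 2012.
November has 30 days, so 30 − 12 = 18 days remain after November 12, 2012; 92 − 18 = 74 left.
December 2012 has 31 days: 74 − 31 = 43 left.
January 2013 has 31 days: 43 − 31 = 12 left.
12 days into February 2013 → February 12, 2013.

February 12, 2013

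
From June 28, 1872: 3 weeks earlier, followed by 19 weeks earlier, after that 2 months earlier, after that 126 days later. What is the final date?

Going back 3 weeks (= 21 days) from June 28, 1872:
28 − 21 = 7, still in June 1872.
Subtracting 19 weeks (= 133 days) from June 7, 1872:
Going back 7 days from June 7, 1872 reaches the end of the previous month; 133 − 7 = 126 left.
May 1872 has 31 days: 126 − 31 = 95 left.
April 1872 has 30 days: 95 − 30 = 65 left.
March 1872 has 31 days: 65 − 31 = 34 left.
February 1872 has 29 days (1872 is a leap year): 34 − 29 = 5 left.
January 1872 has 31 days; 31 − 5 = 26 → January 26, 1872.
Going back 2 months from January 26, 1872:
month 1 − 2 = -1, which is month 11 of year 1871 → November 1871.
Day 26 is valid in November, giving November 26, 1871.
Counting forward 126 days from November 26, 1871:
November has 30 days, so 30 − 26 = 4 days remain after November 26, 1871; 126 − 4 = 122 left.
December 1871 has 31 days: 122 − 31 = 91 left.
January 1872 has 31 days: 91 − 31 = 60 left.
February 1872 has 29 days (1872 is a leap year): 60 − 29 = 31 left.
31 days into March 1872 → March 31, 1872.

March 31, 1872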